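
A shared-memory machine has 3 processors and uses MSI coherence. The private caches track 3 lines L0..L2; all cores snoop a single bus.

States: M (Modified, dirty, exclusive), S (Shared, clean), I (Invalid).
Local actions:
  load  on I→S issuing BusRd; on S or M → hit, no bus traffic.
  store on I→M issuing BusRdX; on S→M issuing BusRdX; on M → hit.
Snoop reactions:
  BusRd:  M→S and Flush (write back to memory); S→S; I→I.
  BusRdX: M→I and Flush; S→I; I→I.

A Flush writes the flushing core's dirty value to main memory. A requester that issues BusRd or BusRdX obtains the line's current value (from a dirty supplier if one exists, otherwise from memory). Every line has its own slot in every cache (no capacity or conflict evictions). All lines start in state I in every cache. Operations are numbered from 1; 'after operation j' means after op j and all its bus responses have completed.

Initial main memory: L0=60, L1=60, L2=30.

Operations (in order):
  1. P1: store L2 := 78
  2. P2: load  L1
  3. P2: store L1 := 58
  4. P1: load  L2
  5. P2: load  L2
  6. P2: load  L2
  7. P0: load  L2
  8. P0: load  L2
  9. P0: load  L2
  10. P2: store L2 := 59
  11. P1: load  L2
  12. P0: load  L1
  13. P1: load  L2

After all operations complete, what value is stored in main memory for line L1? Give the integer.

memory[L1] = 58

step 1: P1: store L2 := 78  ⟶  IMI  (L2)  txn=BusRdX  M[L2]=30
step 2: P2: load  L1  ⟶  IIS  (L1)  txn=BusRd  M[L1]=60
step 3: P2: store L1 := 58  ⟶  IIM  (L1)  txn=BusRdX  M[L1]=60
step 4: P1: load  L2  ⟶  IMI  (L2)  txn=∅  M[L2]=30
step 5: P2: load  L2  ⟶  ISS  (L2)  txn=BusRd+Flush  M[L2]=78
step 6: P2: load  L2  ⟶  ISS  (L2)  txn=∅  M[L2]=78
step 7: P0: load  L2  ⟶  SSS  (L2)  txn=BusRd  M[L2]=78
step 8: P0: load  L2  ⟶  SSS  (L2)  txn=∅  M[L2]=78
step 9: P0: load  L2  ⟶  SSS  (L2)  txn=∅  M[L2]=78
step 10: P2: store L2 := 59  ⟶  IIM  (L2)  txn=BusRdX  M[L2]=78
step 11: P1: load  L2  ⟶  ISS  (L2)  txn=BusRd+Flush  M[L2]=59
step 12: P0: load  L1  ⟶  SIS  (L1)  txn=BusRd+Flush  M[L1]=58
step 13: P1: load  L2  ⟶  ISS  (L2)  txn=∅  M[L2]=59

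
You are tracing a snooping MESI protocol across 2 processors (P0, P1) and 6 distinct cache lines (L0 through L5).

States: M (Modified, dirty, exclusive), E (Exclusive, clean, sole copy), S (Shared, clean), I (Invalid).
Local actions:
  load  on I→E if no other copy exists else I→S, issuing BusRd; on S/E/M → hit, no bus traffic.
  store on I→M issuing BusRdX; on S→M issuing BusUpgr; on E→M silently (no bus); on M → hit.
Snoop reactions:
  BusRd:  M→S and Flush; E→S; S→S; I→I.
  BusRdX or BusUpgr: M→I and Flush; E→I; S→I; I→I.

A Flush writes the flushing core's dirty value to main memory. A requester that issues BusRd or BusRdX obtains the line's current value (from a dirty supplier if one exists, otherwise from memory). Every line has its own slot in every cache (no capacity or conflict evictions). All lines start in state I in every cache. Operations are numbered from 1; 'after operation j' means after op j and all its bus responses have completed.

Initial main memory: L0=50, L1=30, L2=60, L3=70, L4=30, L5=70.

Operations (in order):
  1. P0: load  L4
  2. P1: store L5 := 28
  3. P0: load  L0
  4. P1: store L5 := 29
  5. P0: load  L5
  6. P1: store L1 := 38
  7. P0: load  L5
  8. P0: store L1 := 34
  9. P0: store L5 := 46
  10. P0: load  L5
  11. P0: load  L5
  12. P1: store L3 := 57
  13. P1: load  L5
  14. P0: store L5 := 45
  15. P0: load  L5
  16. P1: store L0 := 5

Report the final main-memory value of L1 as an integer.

memory[L1] = 38

  op1 P0: load  L4 → E/I on L4; bus BusRd; mem=30
  op2 P1: store L5 := 28 → I/M on L5; bus BusRdX; mem=70
  op3 P0: load  L0 → E/I on L0; bus BusRd; mem=50
  op4 P1: store L5 := 29 → I/M on L5; bus (none); mem=70
  op5 P0: load  L5 → S/S on L5; bus BusRd Flush; mem=29
  op6 P1: store L1 := 38 → I/M on L1; bus BusRdX; mem=30
  op7 P0: load  L5 → S/S on L5; bus (none); mem=29
  op8 P0: store L1 := 34 → M/I on L1; bus BusRdX Flush; mem=38
  op9 P0: store L5 := 46 → M/I on L5; bus BusUpgr; mem=29
  op10 P0: load  L5 → M/I on L5; bus (none); mem=29
  op11 P0: load  L5 → M/I on L5; bus (none); mem=29
  op12 P1: store L3 := 57 → I/M on L3; bus BusRdX; mem=70
  op13 P1: load  L5 → S/S on L5; bus BusRd Flush; mem=46
  op14 P0: store L5 := 45 → M/I on L5; bus BusUpgr; mem=46
  op15 P0: load  L5 → M/I on L5; bus (none); mem=46
  op16 P1: store L0 := 5 → I/M on L0; bus BusRdX; mem=50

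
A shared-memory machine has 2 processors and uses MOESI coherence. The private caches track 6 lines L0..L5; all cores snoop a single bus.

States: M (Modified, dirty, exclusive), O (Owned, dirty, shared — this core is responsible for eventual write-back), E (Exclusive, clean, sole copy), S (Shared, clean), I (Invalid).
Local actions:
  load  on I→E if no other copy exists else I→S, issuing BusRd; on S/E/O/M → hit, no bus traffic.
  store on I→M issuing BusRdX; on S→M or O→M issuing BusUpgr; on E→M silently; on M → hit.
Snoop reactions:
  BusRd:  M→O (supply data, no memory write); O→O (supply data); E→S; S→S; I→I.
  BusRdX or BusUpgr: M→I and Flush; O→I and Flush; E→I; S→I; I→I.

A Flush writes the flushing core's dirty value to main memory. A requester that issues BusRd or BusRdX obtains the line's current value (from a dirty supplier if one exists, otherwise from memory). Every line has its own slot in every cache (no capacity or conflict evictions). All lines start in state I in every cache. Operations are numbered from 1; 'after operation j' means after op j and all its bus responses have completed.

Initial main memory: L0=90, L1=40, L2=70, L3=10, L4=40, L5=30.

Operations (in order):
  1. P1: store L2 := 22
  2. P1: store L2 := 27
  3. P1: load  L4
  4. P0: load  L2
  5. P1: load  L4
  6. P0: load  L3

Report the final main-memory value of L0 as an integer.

memory[L0] = 90

step 1: P1: store L2 := 22  ⟶  IM  (L2)  txn=BusRdX  M[L2]=70
step 2: P1: store L2 := 27  ⟶  IM  (L2)  txn=∅  M[L2]=70
step 3: P1: load  L4  ⟶  IE  (L4)  txn=BusRd  M[L4]=40
step 4: P0: load  L2  ⟶  SO  (L2)  txn=BusRd  M[L2]=70
step 5: P1: load  L4  ⟶  IE  (L4)  txn=∅  M[L4]=40
step 6: P0: load  L3  ⟶  EI  (L3)  txn=BusRd  M[L3]=10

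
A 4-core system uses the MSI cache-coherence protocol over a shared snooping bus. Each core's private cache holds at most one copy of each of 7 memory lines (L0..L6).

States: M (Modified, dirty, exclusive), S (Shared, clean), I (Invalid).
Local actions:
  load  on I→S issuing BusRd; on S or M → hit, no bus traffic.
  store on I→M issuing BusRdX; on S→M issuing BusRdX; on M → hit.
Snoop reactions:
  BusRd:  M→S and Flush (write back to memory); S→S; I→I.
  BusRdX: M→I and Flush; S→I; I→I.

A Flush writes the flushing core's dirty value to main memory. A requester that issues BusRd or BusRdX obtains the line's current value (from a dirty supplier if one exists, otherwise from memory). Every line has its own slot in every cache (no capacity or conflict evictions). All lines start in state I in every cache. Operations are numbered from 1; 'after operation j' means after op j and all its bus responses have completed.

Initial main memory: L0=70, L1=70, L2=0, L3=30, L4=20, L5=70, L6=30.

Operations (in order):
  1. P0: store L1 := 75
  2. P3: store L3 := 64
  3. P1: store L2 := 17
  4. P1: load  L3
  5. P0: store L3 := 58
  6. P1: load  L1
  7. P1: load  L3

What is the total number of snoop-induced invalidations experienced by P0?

invalidations = 0

[1] P0: store L1 := 75 | P0:M(75), P1:I, P2:I, P3:I | bus: BusRdX
[2] P3: store L3 := 64 | P0:I, P1:I, P2:I, P3:M(64) | bus: BusRdX
[3] P1: store L2 := 17 | P0:I, P1:M(17), P2:I, P3:I | bus: BusRdX
[4] P1: load  L3 | P0:I, P1:S(64), P2:I, P3:S(64) | bus: BusRd,Flush
[5] P0: store L3 := 58 | P0:M(58), P1:I, P2:I, P3:I | bus: BusRdX
[6] P1: load  L1 | P0:S(75), P1:S(75), P2:I, P3:I | bus: BusRd,Flush
[7] P1: load  L3 | P0:S(58), P1:S(58), P2:I, P3:I | bus: BusRd,Flush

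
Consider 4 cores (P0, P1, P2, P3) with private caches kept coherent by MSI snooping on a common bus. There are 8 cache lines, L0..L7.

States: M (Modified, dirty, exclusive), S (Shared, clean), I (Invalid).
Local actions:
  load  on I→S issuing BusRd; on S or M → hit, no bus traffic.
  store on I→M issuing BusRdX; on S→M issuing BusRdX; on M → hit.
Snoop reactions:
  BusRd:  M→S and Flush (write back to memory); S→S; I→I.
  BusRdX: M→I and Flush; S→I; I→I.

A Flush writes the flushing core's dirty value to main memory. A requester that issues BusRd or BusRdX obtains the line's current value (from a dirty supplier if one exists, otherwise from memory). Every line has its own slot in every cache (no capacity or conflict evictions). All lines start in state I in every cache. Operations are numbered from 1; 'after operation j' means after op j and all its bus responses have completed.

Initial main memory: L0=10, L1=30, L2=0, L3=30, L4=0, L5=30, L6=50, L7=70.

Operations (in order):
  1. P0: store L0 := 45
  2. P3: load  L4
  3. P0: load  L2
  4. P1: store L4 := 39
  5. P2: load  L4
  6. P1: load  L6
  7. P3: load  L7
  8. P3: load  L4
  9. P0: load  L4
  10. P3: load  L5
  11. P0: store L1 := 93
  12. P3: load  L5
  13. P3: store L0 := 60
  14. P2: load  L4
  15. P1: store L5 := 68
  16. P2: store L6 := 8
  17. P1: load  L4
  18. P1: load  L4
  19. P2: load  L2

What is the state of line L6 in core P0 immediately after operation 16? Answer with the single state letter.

  op1 P0: store L0 := 45 → M/I/I/I on L0; bus BusRdX; mem=10
  op2 P3: load  L4 → I/I/I/S on L4; bus BusRd; mem=0
  op3 P0: load  L2 → S/I/I/I on L2; bus BusRd; mem=0
  op4 P1: store L4 := 39 → I/M/I/I on L4; bus BusRdX; mem=0
  op5 P2: load  L4 → I/S/S/I on L4; bus BusRd Flush; mem=39
  op6 P1: load  L6 → I/S/I/I on L6; bus BusRd; mem=50
  op7 P3: load  L7 → I/I/I/S on L7; bus BusRd; mem=70
  op8 P3: load  L4 → I/S/S/S on L4; bus BusRd; mem=39
  op9 P0: load  L4 → S/S/S/S on L4; bus BusRd; mem=39
  op10 P3: load  L5 → I/I/I/S on L5; bus BusRd; mem=30
  op11 P0: store L1 := 93 → M/I/I/I on L1; bus BusRdX; mem=30
  op12 P3: load  L5 → I/I/I/S on L5; bus (none); mem=30
  op13 P3: store L0 := 60 → I/I/I/M on L0; bus BusRdX Flush; mem=45
  op14 P2: load  L4 → S/S/S/S on L4; bus (none); mem=39
  op15 P1: store L5 := 68 → I/M/I/I on L5; bus BusRdX; mem=30
  op16 P2: store L6 := 8 → I/I/M/I on L6; bus BusRdX; mem=50
  op17 P1: load  L4 → S/S/S/S on L4; bus (none); mem=39
  op18 P1: load  L4 → S/S/S/S on L4; bus (none); mem=39
  op19 P2: load  L2 → S/I/S/I on L2; bus BusRd; mem=0

state = I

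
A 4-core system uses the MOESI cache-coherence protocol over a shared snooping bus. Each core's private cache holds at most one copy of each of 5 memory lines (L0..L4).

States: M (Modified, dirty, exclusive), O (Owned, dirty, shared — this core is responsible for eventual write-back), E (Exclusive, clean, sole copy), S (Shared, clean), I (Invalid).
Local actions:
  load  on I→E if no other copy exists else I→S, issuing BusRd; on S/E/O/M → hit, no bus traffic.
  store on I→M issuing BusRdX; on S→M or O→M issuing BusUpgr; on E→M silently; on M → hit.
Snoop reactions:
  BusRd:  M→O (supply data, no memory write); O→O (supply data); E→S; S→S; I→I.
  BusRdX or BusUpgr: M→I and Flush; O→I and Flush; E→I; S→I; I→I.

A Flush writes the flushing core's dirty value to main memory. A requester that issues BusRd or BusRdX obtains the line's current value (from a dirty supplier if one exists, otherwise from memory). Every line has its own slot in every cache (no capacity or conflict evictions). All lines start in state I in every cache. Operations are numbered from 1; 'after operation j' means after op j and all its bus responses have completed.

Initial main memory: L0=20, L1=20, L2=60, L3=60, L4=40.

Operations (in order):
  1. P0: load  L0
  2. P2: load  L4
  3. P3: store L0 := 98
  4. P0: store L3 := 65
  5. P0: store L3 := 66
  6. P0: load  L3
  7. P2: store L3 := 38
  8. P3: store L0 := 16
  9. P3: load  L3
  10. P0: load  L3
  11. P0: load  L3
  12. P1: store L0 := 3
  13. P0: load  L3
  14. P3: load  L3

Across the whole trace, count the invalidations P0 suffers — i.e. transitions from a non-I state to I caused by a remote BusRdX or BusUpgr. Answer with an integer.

1. P0: load  L0  bus=[BusRd]  L0: P0=E P1=I P2=I P3=I  mem[L0]=20
2. P2: load  L4  bus=[BusRd]  L4: P0=I P1=I P2=E P3=I  mem[L4]=40
3. P3: store L0 := 98  bus=[BusRdX]  L0: P0=I P1=I P2=I P3=M  mem[L0]=20
4. P0: store L3 := 65  bus=[BusRdX]  L3: P0=M P1=I P2=I P3=I  mem[L3]=60
5. P0: store L3 := 66  bus=[-]  L3: P0=M P1=I P2=I P3=I  mem[L3]=60
6. P0: load  L3  bus=[-]  L3: P0=M P1=I P2=I P3=I  mem[L3]=60
7. P2: store L3 := 38  bus=[BusRdX,Flush]  L3: P0=I P1=I P2=M P3=I  mem[L3]=66
8. P3: store L0 := 16  bus=[-]  L0: P0=I P1=I P2=I P3=M  mem[L0]=20
9. P3: load  L3  bus=[BusRd]  L3: P0=I P1=I P2=O P3=S  mem[L3]=66
10. P0: load  L3  bus=[BusRd]  L3: P0=S P1=I P2=O P3=S  mem[L3]=66
11. P0: load  L3  bus=[-]  L3: P0=S P1=I P2=O P3=S  mem[L3]=66
12. P1: store L0 := 3  bus=[BusRdX,Flush]  L0: P0=I P1=M P2=I P3=I  mem[L0]=16
13. P0: load  L3  bus=[-]  L3: P0=S P1=I P2=O P3=S  mem[L3]=66
14. P3: load  L3  bus=[-]  L3: P0=S P1=I P2=O P3=S  mem[L3]=66

invalidations = 2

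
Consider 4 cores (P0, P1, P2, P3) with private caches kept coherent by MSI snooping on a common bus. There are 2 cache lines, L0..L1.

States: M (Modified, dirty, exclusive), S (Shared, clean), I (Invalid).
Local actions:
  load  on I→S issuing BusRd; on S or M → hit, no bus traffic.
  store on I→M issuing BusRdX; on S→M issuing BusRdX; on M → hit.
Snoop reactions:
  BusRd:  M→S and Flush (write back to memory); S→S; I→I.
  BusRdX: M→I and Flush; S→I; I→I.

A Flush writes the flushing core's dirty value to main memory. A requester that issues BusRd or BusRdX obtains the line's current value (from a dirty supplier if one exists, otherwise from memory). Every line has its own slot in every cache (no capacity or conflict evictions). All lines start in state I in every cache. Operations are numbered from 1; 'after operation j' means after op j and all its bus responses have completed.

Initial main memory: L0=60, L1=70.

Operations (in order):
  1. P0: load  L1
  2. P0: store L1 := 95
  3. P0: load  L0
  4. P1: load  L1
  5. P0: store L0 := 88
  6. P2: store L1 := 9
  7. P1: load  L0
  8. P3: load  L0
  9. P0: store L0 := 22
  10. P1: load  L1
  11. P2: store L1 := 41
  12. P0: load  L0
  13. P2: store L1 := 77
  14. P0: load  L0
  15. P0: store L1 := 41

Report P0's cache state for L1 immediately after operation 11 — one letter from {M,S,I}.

1. P0: load  L1  bus=[BusRd]  L1: P0=S P1=I P2=I P3=I  mem[L1]=70
2. P0: store L1 := 95  bus=[BusRdX]  L1: P0=M P1=I P2=I P3=I  mem[L1]=70
3. P0: load  L0  bus=[BusRd]  L0: P0=S P1=I P2=I P3=I  mem[L0]=60
4. P1: load  L1  bus=[BusRd,Flush]  L1: P0=S P1=S P2=I P3=I  mem[L1]=95
5. P0: store L0 := 88  bus=[BusRdX]  L0: P0=M P1=I P2=I P3=I  mem[L0]=60
6. P2: store L1 := 9  bus=[BusRdX]  L1: P0=I P1=I P2=M P3=I  mem[L1]=95
7. P1: load  L0  bus=[BusRd,Flush]  L0: P0=S P1=S P2=I P3=I  mem[L0]=88
8. P3: load  L0  bus=[BusRd]  L0: P0=S P1=S P2=I P3=S  mem[L0]=88
9. P0: store L0 := 22  bus=[BusRdX]  L0: P0=M P1=I P2=I P3=I  mem[L0]=88
10. P1: load  L1  bus=[BusRd,Flush]  L1: P0=I P1=S P2=S P3=I  mem[L1]=9
11. P2: store L1 := 41  bus=[BusRdX]  L1: P0=I P1=I P2=M P3=I  mem[L1]=9
12. P0: load  L0  bus=[-]  L0: P0=M P1=I P2=I P3=I  mem[L0]=88
13. P2: store L1 := 77  bus=[-]  L1: P0=I P1=I P2=M P3=I  mem[L1]=9
14. P0: load  L0  bus=[-]  L0: P0=M P1=I P2=I P3=I  mem[L0]=88
15. P0: store L1 := 41  bus=[BusRdX,Flush]  L1: P0=M P1=I P2=I P3=I  mem[L1]=77

state = I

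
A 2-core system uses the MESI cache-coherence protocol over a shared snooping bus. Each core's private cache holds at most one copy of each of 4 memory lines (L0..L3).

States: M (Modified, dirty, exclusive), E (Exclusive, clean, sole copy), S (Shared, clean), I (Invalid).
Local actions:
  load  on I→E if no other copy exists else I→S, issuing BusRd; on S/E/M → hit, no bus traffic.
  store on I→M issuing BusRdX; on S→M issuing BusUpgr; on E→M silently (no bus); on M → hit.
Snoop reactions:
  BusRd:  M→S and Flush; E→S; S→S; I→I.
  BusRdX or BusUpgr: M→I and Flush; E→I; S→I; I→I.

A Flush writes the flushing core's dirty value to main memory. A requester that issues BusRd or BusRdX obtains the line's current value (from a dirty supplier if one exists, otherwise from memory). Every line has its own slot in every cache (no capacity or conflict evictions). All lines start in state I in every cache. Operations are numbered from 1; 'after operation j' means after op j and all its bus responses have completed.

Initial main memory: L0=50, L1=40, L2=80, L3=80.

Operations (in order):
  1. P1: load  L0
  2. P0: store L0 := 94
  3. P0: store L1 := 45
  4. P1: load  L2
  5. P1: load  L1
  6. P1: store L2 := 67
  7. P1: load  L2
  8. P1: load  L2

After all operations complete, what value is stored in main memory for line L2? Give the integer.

[1] P1: load  L0 | P0:I, P1:E(50) | bus: BusRd
[2] P0: store L0 := 94 | P0:M(94), P1:I | bus: BusRdX
[3] P0: store L1 := 45 | P0:M(45), P1:I | bus: BusRdX
[4] P1: load  L2 | P0:I, P1:E(80) | bus: BusRd
[5] P1: load  L1 | P0:S(45), P1:S(45) | bus: BusRd,Flush
[6] P1: store L2 := 67 | P0:I, P1:M(67) | bus: none
[7] P1: load  L2 | P0:I, P1:M(67) | bus: none
[8] P1: load  L2 | P0:I, P1:M(67) | bus: none

memory[L2] = 80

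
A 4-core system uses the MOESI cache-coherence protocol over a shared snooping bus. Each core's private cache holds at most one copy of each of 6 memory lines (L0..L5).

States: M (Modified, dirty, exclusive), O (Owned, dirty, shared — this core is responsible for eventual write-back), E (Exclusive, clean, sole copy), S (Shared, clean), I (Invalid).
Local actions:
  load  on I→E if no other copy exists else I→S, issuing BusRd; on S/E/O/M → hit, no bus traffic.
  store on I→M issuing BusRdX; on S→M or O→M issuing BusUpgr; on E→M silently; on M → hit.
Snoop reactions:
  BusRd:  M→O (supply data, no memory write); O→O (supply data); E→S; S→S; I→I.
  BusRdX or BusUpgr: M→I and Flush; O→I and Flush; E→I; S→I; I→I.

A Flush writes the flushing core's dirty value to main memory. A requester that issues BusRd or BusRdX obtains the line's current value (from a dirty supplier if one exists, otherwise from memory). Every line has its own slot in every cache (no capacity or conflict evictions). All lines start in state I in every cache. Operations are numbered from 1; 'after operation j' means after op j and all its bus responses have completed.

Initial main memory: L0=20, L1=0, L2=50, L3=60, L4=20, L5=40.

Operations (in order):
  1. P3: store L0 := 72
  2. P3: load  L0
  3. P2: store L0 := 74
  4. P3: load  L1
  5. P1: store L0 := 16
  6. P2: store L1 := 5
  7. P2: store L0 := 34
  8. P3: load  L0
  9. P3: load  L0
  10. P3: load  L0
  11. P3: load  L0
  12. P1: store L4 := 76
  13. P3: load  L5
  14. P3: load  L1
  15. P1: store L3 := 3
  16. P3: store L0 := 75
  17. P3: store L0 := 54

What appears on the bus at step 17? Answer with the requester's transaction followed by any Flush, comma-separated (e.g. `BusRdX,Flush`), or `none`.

[1] P3: store L0 := 72 | P0:I, P1:I, P2:I, P3:M(72) | bus: BusRdX
[2] P3: load  L0 | P0:I, P1:I, P2:I, P3:M(72) | bus: none
[3] P2: store L0 := 74 | P0:I, P1:I, P2:M(74), P3:I | bus: BusRdX,Flush
[4] P3: load  L1 | P0:I, P1:I, P2:I, P3:E(0) | bus: BusRd
[5] P1: store L0 := 16 | P0:I, P1:M(16), P2:I, P3:I | bus: BusRdX,Flush
[6] P2: store L1 := 5 | P0:I, P1:I, P2:M(5), P3:I | bus: BusRdX
[7] P2: store L0 := 34 | P0:I, P1:I, P2:M(34), P3:I | bus: BusRdX,Flush
[8] P3: load  L0 | P0:I, P1:I, P2:O(34), P3:S(34) | bus: BusRd
[9] P3: load  L0 | P0:I, P1:I, P2:O(34), P3:S(34) | bus: none
[10] P3: load  L0 | P0:I, P1:I, P2:O(34), P3:S(34) | bus: none
[11] P3: load  L0 | P0:I, P1:I, P2:O(34), P3:S(34) | bus: none
[12] P1: store L4 := 76 | P0:I, P1:M(76), P2:I, P3:I | bus: BusRdX
[13] P3: load  L5 | P0:I, P1:I, P2:I, P3:E(40) | bus: BusRd
[14] P3: load  L1 | P0:I, P1:I, P2:O(5), P3:S(5) | bus: BusRd
[15] P1: store L3 := 3 | P0:I, P1:M(3), P2:I, P3:I | bus: BusRdX
[16] P3: store L0 := 75 | P0:I, P1:I, P2:I, P3:M(75) | bus: BusUpgr,Flush
[17] P3: store L0 := 54 | P0:I, P1:I, P2:I, P3:M(54) | bus: none

bus = none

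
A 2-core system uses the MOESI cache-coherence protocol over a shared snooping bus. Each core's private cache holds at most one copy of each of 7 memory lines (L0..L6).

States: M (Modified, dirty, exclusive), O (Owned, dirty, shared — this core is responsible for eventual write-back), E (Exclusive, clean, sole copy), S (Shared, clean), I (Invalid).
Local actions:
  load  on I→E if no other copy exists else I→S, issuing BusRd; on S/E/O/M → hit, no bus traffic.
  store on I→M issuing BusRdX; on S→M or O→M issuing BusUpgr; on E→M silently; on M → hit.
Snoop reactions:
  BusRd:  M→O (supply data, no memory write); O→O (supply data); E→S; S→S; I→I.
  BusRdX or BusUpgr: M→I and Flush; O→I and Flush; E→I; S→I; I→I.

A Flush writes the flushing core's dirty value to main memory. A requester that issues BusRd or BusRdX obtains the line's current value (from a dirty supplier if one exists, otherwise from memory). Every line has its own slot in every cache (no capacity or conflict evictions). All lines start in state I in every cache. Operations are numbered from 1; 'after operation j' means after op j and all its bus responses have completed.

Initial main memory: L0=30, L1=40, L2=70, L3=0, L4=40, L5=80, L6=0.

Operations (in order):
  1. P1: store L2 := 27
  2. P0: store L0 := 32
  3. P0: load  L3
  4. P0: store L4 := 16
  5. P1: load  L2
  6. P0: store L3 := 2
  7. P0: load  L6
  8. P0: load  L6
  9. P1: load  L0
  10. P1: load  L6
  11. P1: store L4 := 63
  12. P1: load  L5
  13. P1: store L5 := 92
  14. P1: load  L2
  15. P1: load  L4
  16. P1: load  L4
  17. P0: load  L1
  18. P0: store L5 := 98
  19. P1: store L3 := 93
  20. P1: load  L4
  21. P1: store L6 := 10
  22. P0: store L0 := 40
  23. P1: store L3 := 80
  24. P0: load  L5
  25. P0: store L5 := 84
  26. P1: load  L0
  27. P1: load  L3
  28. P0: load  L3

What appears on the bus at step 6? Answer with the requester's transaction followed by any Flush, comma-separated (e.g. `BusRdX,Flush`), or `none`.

  op1 P1: store L2 := 27 → I/M on L2; bus BusRdX; mem=70
  op2 P0: store L0 := 32 → M/I on L0; bus BusRdX; mem=30
  op3 P0: load  L3 → E/I on L3; bus BusRd; mem=0
  op4 P0: store L4 := 16 → M/I on L4; bus BusRdX; mem=40
  op5 P1: load  L2 → I/M on L2; bus (none); mem=70
  op6 P0: store L3 := 2 → M/I on L3; bus (none); mem=0
  op7 P0: load  L6 → E/I on L6; bus BusRd; mem=0
  op8 P0: load  L6 → E/I on L6; bus (none); mem=0
  op9 P1: load  L0 → O/S on L0; bus BusRd; mem=30
  op10 P1: load  L6 → S/S on L6; bus BusRd; mem=0
  op11 P1: store L4 := 63 → I/M on L4; bus BusRdX Flush; mem=16
  op12 P1: load  L5 → I/E on L5; bus BusRd; mem=80
  op13 P1: store L5 := 92 → I/M on L5; bus (none); mem=80
  op14 P1: load  L2 → I/M on L2; bus (none); mem=70
  op15 P1: load  L4 → I/M on L4; bus (none); mem=16
  op16 P1: load  L4 → I/M on L4; bus (none); mem=16
  op17 P0: load  L1 → E/I on L1; bus BusRd; mem=40
  op18 P0: store L5 := 98 → M/I on L5; bus BusRdX Flush; mem=92
  op19 P1: store L3 := 93 → I/M on L3; bus BusRdX Flush; mem=2
  op20 P1: load  L4 → I/M on L4; bus (none); mem=16
  op21 P1: store L6 := 10 → I/M on L6; bus BusUpgr; mem=0
  op22 P0: store L0 := 40 → M/I on L0; bus BusUpgr; mem=30
  op23 P1: store L3 := 80 → I/M on L3; bus (none); mem=2
  op24 P0: load  L5 → M/I on L5; bus (none); mem=92
  op25 P0: store L5 := 84 → M/I on L5; bus (none); mem=92
  op26 P1: load  L0 → O/S on L0; bus BusRd; mem=30
  op27 P1: load  L3 → I/M on L3; bus (none); mem=2
  op28 P0: load  L3 → S/O on L3; bus BusRd; mem=2

bus = none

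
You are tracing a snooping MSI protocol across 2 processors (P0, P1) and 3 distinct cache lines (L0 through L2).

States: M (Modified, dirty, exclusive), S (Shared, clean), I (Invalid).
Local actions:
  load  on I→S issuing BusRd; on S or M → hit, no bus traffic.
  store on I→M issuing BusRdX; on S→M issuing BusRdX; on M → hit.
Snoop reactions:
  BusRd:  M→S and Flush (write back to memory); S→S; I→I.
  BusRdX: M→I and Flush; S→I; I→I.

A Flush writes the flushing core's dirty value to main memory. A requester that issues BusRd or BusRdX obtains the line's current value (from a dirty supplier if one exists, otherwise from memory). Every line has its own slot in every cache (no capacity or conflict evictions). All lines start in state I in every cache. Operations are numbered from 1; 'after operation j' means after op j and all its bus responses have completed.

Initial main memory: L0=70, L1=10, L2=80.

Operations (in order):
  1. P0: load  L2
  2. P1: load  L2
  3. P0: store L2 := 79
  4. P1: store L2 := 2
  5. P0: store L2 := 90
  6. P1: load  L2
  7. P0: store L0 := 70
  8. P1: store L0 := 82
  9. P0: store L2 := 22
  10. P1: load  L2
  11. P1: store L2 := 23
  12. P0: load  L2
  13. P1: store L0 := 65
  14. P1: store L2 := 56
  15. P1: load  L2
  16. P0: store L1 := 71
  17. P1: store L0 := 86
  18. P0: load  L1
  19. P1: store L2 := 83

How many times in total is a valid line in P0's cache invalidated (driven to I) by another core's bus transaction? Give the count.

  op1 P0: load  L2 → S/I on L2; bus BusRd; mem=80
  op2 P1: load  L2 → S/S on L2; bus BusRd; mem=80
  op3 P0: store L2 := 79 → M/I on L2; bus BusRdX; mem=80
  op4 P1: store L2 := 2 → I/M on L2; bus BusRdX Flush; mem=79
  op5 P0: store L2 := 90 → M/I on L2; bus BusRdX Flush; mem=2
  op6 P1: load  L2 → S/S on L2; bus BusRd Flush; mem=90
  op7 P0: store L0 := 70 → M/I on L0; bus BusRdX; mem=70
  op8 P1: store L0 := 82 → I/M on L0; bus BusRdX Flush; mem=70
  op9 P0: store L2 := 22 → M/I on L2; bus BusRdX; mem=90
  op10 P1: load  L2 → S/S on L2; bus BusRd Flush; mem=22
  op11 P1: store L2 := 23 → I/M on L2; bus BusRdX; mem=22
  op12 P0: load  L2 → S/S on L2; bus BusRd Flush; mem=23
  op13 P1: store L0 := 65 → I/M on L0; bus (none); mem=70
  op14 P1: store L2 := 56 → I/M on L2; bus BusRdX; mem=23
  op15 P1: load  L2 → I/M on L2; bus (none); mem=23
  op16 P0: store L1 := 71 → M/I on L1; bus BusRdX; mem=10
  op17 P1: store L0 := 86 → I/M on L0; bus (none); mem=70
  op18 P0: load  L1 → M/I on L1; bus (none); mem=10
  op19 P1: store L2 := 83 → I/M on L2; bus (none); mem=23

invalidations = 4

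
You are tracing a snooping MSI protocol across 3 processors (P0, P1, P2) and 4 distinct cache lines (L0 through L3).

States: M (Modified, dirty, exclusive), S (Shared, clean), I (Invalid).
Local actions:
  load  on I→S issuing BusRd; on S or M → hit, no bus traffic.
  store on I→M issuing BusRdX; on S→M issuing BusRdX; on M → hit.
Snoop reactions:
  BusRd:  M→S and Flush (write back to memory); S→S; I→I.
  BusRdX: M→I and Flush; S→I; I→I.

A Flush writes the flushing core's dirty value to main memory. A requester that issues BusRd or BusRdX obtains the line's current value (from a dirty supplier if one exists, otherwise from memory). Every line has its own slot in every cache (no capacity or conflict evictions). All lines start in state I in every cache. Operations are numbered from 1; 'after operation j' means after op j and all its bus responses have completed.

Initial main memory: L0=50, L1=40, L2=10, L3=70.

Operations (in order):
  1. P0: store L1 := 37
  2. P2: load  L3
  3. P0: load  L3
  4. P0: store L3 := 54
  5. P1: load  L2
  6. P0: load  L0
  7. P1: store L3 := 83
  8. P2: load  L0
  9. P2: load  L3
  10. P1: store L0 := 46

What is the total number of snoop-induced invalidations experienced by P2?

[1] P0: store L1 := 37 | P0:M(37), P1:I, P2:I | bus: BusRdX
[2] P2: load  L3 | P0:I, P1:I, P2:S(70) | bus: BusRd
[3] P0: load  L3 | P0:S(70), P1:I, P2:S(70) | bus: BusRd
[4] P0: store L3 := 54 | P0:M(54), P1:I, P2:I | bus: BusRdX
[5] P1: load  L2 | P0:I, P1:S(10), P2:I | bus: BusRd
[6] P0: load  L0 | P0:S(50), P1:I, P2:I | bus: BusRd
[7] P1: store L3 := 83 | P0:I, P1:M(83), P2:I | bus: BusRdX,Flush
[8] P2: load  L0 | P0:S(50), P1:I, P2:S(50) | bus: BusRd
[9] P2: load  L3 | P0:I, P1:S(83), P2:S(83) | bus: BusRd,Flush
[10] P1: store L0 := 46 | P0:I, P1:M(46), P2:I | bus: BusRdX

invalidations = 2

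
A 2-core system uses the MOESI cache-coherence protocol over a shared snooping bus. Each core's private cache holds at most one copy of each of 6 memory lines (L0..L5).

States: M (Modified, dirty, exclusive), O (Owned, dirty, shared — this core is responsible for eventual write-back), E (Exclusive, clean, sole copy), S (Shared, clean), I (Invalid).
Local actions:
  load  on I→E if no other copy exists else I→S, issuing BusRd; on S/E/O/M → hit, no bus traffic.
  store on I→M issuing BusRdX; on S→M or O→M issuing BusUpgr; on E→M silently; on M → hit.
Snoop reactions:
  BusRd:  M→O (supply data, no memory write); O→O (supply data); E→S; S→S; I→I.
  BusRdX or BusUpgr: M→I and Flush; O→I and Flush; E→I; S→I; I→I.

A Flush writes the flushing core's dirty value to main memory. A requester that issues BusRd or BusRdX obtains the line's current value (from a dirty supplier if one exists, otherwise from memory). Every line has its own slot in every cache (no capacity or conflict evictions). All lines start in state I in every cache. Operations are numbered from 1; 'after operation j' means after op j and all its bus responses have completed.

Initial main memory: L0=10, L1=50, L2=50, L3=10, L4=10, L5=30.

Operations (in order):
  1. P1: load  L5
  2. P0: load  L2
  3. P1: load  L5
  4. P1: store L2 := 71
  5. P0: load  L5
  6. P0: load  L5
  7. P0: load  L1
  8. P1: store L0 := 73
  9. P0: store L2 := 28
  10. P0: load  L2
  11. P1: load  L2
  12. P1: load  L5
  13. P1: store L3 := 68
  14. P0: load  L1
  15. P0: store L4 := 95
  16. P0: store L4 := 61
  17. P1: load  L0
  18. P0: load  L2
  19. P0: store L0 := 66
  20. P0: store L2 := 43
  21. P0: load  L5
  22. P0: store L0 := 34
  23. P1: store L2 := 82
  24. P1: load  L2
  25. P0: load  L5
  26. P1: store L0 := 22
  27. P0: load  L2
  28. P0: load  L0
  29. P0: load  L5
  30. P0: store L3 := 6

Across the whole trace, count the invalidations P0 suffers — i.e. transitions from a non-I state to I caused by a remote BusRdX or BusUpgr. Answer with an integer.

1. P1: load  L5  bus=[BusRd]  L5: P0=I P1=E  mem[L5]=30
2. P0: load  L2  bus=[BusRd]  L2: P0=E P1=I  mem[L2]=50
3. P1: load  L5  bus=[-]  L5: P0=I P1=E  mem[L5]=30
4. P1: store L2 := 71  bus=[BusRdX]  L2: P0=I P1=M  mem[L2]=50
5. P0: load  L5  bus=[BusRd]  L5: P0=S P1=S  mem[L5]=30
6. P0: load  L5  bus=[-]  L5: P0=S P1=S  mem[L5]=30
7. P0: load  L1  bus=[BusRd]  L1: P0=E P1=I  mem[L1]=50
8. P1: store L0 := 73  bus=[BusRdX]  L0: P0=I P1=M  mem[L0]=10
9. P0: store L2 := 28  bus=[BusRdX,Flush]  L2: P0=M P1=I  mem[L2]=71
10. P0: load  L2  bus=[-]  L2: P0=M P1=I  mem[L2]=71
11. P1: load  L2  bus=[BusRd]  L2: P0=O P1=S  mem[L2]=71
12. P1: load  L5  bus=[-]  L5: P0=S P1=S  mem[L5]=30
13. P1: store L3 := 68  bus=[BusRdX]  L3: P0=I P1=M  mem[L3]=10
14. P0: load  L1  bus=[-]  L1: P0=E P1=I  mem[L1]=50
15. P0: store L4 := 95  bus=[BusRdX]  L4: P0=M P1=I  mem[L4]=10
16. P0: store L4 := 61  bus=[-]  L4: P0=M P1=I  mem[L4]=10
17. P1: load  L0  bus=[-]  L0: P0=I P1=M  mem[L0]=10
18. P0: load  L2  bus=[-]  L2: P0=O P1=S  mem[L2]=71
19. P0: store L0 := 66  bus=[BusRdX,Flush]  L0: P0=M P1=I  mem[L0]=73
20. P0: store L2 := 43  bus=[BusUpgr]  L2: P0=M P1=I  mem[L2]=71
21. P0: load  L5  bus=[-]  L5: P0=S P1=S  mem[L5]=30
22. P0: store L0 := 34  bus=[-]  L0: P0=M P1=I  mem[L0]=73
23. P1: store L2 := 82  bus=[BusRdX,Flush]  L2: P0=I P1=M  mem[L2]=43
24. P1: load  L2  bus=[-]  L2: P0=I P1=M  mem[L2]=43
25. P0: load  L5  bus=[-]  L5: P0=S P1=S  mem[L5]=30
26. P1: store L0 := 22  bus=[BusRdX,Flush]  L0: P0=I P1=M  mem[L0]=34
27. P0: load  L2  bus=[BusRd]  L2: P0=S P1=O  mem[L2]=43
28. P0: load  L0  bus=[BusRd]  L0: P0=S P1=O  mem[L0]=34
29. P0: load  L5  bus=[-]  L5: P0=S P1=S  mem[L5]=30
30. P0: store L3 := 6  bus=[BusRdX,Flush]  L3: P0=M P1=I  mem[L3]=68

invalidations = 3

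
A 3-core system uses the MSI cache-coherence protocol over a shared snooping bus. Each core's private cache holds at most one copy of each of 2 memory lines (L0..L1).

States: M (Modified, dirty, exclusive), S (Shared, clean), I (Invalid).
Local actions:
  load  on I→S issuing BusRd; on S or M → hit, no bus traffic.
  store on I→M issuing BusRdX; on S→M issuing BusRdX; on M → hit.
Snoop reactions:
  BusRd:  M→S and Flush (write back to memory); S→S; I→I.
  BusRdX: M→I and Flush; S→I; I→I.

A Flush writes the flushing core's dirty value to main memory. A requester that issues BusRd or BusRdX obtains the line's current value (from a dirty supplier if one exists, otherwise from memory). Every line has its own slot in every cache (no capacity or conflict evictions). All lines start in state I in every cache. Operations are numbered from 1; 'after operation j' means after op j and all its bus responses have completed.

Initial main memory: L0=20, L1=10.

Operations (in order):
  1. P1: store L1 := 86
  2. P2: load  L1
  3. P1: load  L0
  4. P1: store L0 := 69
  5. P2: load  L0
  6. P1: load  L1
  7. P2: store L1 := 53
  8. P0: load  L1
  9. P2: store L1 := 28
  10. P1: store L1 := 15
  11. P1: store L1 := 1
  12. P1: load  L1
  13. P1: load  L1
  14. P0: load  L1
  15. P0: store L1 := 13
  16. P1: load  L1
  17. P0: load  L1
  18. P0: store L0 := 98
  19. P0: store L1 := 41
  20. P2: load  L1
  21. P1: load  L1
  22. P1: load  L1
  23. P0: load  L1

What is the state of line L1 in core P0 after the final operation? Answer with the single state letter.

[1] P1: store L1 := 86 | P0:I, P1:M(86), P2:I | bus: BusRdX
[2] P2: load  L1 | P0:I, P1:S(86), P2:S(86) | bus: BusRd,Flush
[3] P1: load  L0 | P0:I, P1:S(20), P2:I | bus: BusRd
[4] P1: store L0 := 69 | P0:I, P1:M(69), P2:I | bus: BusRdX
[5] P2: load  L0 | P0:I, P1:S(69), P2:S(69) | bus: BusRd,Flush
[6] P1: load  L1 | P0:I, P1:S(86), P2:S(86) | bus: none
[7] P2: store L1 := 53 | P0:I, P1:I, P2:M(53) | bus: BusRdX
[8] P0: load  L1 | P0:S(53), P1:I, P2:S(53) | bus: BusRd,Flush
[9] P2: store L1 := 28 | P0:I, P1:I, P2:M(28) | bus: BusRdX
[10] P1: store L1 := 15 | P0:I, P1:M(15), P2:I | bus: BusRdX,Flush
[11] P1: store L1 := 1 | P0:I, P1:M(1), P2:I | bus: none
[12] P1: load  L1 | P0:I, P1:M(1), P2:I | bus: none
[13] P1: load  L1 | P0:I, P1:M(1), P2:I | bus: none
[14] P0: load  L1 | P0:S(1), P1:S(1), P2:I | bus: BusRd,Flush
[15] P0: store L1 := 13 | P0:M(13), P1:I, P2:I | bus: BusRdX
[16] P1: load  L1 | P0:S(13), P1:S(13), P2:I | bus: BusRd,Flush
[17] P0: load  L1 | P0:S(13), P1:S(13), P2:I | bus: none
[18] P0: store L0 := 98 | P0:M(98), P1:I, P2:I | bus: BusRdX
[19] P0: store L1 := 41 | P0:M(41), P1:I, P2:I | bus: BusRdX
[20] P2: load  L1 | P0:S(41), P1:I, P2:S(41) | bus: BusRd,Flush
[21] P1: load  L1 | P0:S(41), P1:S(41), P2:S(41) | bus: BusRd
[22] P1: load  L1 | P0:S(41), P1:S(41), P2:S(41) | bus: none
[23] P0: load  L1 | P0:S(41), P1:S(41), P2:S(41) | bus: none

state = S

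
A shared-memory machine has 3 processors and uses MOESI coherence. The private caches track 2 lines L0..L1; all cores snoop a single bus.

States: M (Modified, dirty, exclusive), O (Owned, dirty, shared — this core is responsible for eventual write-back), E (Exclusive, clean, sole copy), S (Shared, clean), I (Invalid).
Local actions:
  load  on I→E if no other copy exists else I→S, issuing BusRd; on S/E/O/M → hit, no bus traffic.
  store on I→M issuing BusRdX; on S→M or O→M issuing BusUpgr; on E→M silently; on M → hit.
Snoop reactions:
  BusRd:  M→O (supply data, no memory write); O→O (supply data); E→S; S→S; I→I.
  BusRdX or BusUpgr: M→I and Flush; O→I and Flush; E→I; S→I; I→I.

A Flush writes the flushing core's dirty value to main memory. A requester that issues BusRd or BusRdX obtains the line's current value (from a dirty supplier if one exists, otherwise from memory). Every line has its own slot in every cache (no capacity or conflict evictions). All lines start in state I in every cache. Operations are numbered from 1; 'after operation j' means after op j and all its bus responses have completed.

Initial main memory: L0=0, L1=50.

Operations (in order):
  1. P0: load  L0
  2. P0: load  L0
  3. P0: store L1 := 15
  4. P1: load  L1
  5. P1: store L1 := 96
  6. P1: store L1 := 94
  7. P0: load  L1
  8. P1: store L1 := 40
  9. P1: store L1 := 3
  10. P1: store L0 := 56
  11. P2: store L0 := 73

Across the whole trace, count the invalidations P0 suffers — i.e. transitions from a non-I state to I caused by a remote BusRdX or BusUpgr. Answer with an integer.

  op1 P0: load  L0 → E/I/I on L0; bus BusRd; mem=0
  op2 P0: load  L0 → E/I/I on L0; bus (none); mem=0
  op3 P0: store L1 := 15 → M/I/I on L1; bus BusRdX; mem=50
  op4 P1: load  L1 → O/S/I on L1; bus BusRd; mem=50
  op5 P1: store L1 := 96 → I/M/I on L1; bus BusUpgr Flush; mem=15
  op6 P1: store L1 := 94 → I/M/I on L1; bus (none); mem=15
  op7 P0: load  L1 → S/O/I on L1; bus BusRd; mem=15
  op8 P1: store L1 := 40 → I/M/I on L1; bus BusUpgr; mem=15
  op9 P1: store L1 := 3 → I/M/I on L1; bus (none); mem=15
  op10 P1: store L0 := 56 → I/M/I on L0; bus BusRdX; mem=0
  op11 P2: store L0 := 73 → I/I/M on L0; bus BusRdX Flush; mem=56

invalidations = 3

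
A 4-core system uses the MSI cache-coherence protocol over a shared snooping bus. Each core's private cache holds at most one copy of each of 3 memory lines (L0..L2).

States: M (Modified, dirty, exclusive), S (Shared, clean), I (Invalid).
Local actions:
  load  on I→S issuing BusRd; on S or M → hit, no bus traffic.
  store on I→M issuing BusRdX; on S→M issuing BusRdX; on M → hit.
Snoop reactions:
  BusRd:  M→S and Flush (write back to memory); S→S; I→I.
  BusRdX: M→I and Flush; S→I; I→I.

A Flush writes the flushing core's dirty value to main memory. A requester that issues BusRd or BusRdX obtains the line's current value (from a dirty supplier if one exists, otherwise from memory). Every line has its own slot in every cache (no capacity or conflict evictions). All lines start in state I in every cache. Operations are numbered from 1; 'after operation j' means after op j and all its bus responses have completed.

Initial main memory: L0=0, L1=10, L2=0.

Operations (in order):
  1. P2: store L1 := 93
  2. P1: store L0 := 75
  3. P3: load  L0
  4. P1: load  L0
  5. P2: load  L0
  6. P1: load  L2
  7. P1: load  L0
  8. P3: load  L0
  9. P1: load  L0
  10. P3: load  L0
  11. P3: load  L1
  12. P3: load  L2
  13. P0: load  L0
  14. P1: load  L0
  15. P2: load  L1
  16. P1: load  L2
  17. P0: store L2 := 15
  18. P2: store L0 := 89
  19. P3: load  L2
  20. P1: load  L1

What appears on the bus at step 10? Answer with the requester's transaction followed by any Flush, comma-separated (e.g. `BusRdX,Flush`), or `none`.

  op1 P2: store L1 := 93 → I/I/M/I on L1; bus BusRdX; mem=10
  op2 P1: store L0 := 75 → I/M/I/I on L0; bus BusRdX; mem=0
  op3 P3: load  L0 → I/S/I/S on L0; bus BusRd Flush; mem=75
  op4 P1: load  L0 → I/S/I/S on L0; bus (none); mem=75
  op5 P2: load  L0 → I/S/S/S on L0; bus BusRd; mem=75
  op6 P1: load  L2 → I/S/I/I on L2; bus BusRd; mem=0
  op7 P1: load  L0 → I/S/S/S on L0; bus (none); mem=75
  op8 P3: load  L0 → I/S/S/S on L0; bus (none); mem=75
  op9 P1: load  L0 → I/S/S/S on L0; bus (none); mem=75
  op10 P3: load  L0 → I/S/S/S on L0; bus (none); mem=75
  op11 P3: load  L1 → I/I/S/S on L1; bus BusRd Flush; mem=93
  op12 P3: load  L2 → I/S/I/S on L2; bus BusRd; mem=0
  op13 P0: load  L0 → S/S/S/S on L0; bus BusRd; mem=75
  op14 P1: load  L0 → S/S/S/S on L0; bus (none); mem=75
  op15 P2: load  L1 → I/I/S/S on L1; bus (none); mem=93
  op16 P1: load  L2 → I/S/I/S on L2; bus (none); mem=0
  op17 P0: store L2 := 15 → M/I/I/I on L2; bus BusRdX; mem=0
  op18 P2: store L0 := 89 → I/I/M/I on L0; bus BusRdX; mem=75
  op19 P3: load  L2 → S/I/I/S on L2; bus BusRd Flush; mem=15
  op20 P1: load  L1 → I/S/S/S on L1; bus BusRd; mem=93

bus = none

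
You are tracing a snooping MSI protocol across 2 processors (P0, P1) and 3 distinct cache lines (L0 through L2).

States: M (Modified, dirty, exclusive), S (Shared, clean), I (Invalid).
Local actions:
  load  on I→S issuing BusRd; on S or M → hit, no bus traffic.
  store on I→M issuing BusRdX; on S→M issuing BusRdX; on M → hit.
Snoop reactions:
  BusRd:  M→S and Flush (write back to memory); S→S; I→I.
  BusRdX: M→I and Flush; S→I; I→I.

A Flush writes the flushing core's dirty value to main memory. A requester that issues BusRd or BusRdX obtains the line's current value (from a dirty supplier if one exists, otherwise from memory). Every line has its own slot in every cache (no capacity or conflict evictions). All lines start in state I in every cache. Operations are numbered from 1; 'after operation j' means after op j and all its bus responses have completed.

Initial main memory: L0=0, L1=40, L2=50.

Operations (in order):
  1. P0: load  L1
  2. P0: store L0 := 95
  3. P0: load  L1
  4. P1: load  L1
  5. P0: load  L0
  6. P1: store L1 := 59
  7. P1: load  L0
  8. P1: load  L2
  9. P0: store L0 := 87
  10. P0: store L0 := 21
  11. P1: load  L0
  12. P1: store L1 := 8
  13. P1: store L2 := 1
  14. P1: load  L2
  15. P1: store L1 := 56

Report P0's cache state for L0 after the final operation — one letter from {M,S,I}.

[1] P0: load  L1 | P0:S(40), P1:I | bus: BusRd
[2] P0: store L0 := 95 | P0:M(95), P1:I | bus: BusRdX
[3] P0: load  L1 | P0:S(40), P1:I | bus: none
[4] P1: load  L1 | P0:S(40), P1:S(40) | bus: BusRd
[5] P0: load  L0 | P0:M(95), P1:I | bus: none
[6] P1: store L1 := 59 | P0:I, P1:M(59) | bus: BusRdX
[7] P1: load  L0 | P0:S(95), P1:S(95) | bus: BusRd,Flush
[8] P1: load  L2 | P0:I, P1:S(50) | bus: BusRd
[9] P0: store L0 := 87 | P0:M(87), P1:I | bus: BusRdX
[10] P0: store L0 := 21 | P0:M(21), P1:I | bus: none
[11] P1: load  L0 | P0:S(21), P1:S(21) | bus: BusRd,Flush
[12] P1: store L1 := 8 | P0:I, P1:M(8) | bus: none
[13] P1: store L2 := 1 | P0:I, P1:M(1) | bus: BusRdX
[14] P1: load  L2 | P0:I, P1:M(1) | bus: none
[15] P1: store L1 := 56 | P0:I, P1:M(56) | bus: none

state = S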